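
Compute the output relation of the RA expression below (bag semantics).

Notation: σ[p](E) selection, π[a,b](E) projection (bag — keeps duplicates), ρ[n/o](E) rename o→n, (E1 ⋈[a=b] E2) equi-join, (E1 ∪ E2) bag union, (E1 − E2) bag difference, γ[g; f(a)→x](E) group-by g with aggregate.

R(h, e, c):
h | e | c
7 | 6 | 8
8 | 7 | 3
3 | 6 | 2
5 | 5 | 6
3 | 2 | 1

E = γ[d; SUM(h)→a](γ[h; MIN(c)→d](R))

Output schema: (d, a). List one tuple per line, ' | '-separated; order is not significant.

Stepwise |·|:
  R → 5
  γ[h; MIN(c)→d](R) → 4
  γ[d; SUM(h)→a](γ[h; MIN(c)→d](R)) → 4

== RESULT ==
d | a
1 | 3
3 | 8
6 | 5
8 | 7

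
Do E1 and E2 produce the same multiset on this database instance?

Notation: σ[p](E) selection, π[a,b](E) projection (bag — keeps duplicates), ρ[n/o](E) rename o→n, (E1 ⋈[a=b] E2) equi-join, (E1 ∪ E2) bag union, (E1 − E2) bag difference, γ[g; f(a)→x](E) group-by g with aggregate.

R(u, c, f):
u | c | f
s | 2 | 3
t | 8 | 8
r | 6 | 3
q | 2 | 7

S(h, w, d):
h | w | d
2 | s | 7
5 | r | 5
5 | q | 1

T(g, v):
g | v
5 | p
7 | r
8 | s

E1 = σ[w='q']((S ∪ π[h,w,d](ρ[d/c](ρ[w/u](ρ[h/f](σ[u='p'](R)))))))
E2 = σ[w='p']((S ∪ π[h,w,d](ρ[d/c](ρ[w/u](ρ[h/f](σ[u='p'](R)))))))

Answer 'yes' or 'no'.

E1 stepwise |·|:
  S → 3
  R → 4
  σ[u='p'](R) → 0
  ρ[h/f](σ[u='p'](R)) → 0
  ρ[w/u](ρ[h/f](σ[u='p'](R))) → 0
  ρ[d/c](ρ[w/u](ρ[h/f](σ[u='p'](R)))) → 0
  π[h,w,d](ρ[d/c](ρ[w/u](ρ[h/f](σ[u='p'](R))))) → 0
  (S ∪ π[h,w,d](ρ[d/c](ρ[w/u](ρ[h/f](σ[u='p'](R)))))) → 3
  σ[w='q']((S ∪ π[h,w,d](ρ[d/c](ρ[w/u](ρ[h/f](σ[u='p'](R))))))) → 1
E2 stepwise |·|:
  S → 3
  R → 4
  σ[u='p'](R) → 0
  ρ[h/f](σ[u='p'](R)) → 0
  ρ[w/u](ρ[h/f](σ[u='p'](R))) → 0
  ρ[d/c](ρ[w/u](ρ[h/f](σ[u='p'](R)))) → 0
  π[h,w,d](ρ[d/c](ρ[w/u](ρ[h/f](σ[u='p'](R))))) → 0
  (S ∪ π[h,w,d](ρ[d/c](ρ[w/u](ρ[h/f](σ[u='p'](R)))))) → 3
  σ[w='p']((S ∪ π[h,w,d](ρ[d/c](ρ[w/u](ρ[h/f](σ[u='p'](R))))))) → 0

E1 result:
h | w | d
5 | q | 1
E2 result:
h | w | d
(0 rows)
Witness: (5, 'q', 1) appears 1× in E1 but 0× in E2.

no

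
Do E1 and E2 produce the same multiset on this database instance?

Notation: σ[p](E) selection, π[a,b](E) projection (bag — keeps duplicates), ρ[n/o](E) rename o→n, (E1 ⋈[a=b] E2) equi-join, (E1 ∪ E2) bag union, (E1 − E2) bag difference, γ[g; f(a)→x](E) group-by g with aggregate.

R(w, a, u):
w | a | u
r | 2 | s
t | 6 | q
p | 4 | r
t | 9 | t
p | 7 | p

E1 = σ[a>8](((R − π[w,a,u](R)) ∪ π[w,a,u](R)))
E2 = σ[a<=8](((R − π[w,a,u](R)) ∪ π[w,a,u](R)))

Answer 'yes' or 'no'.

E1 per-node cardinality:
  R → 5
  R → 5
  π[w,a,u](R) → 5
  (R − π[w,a,u](R)) → 0
  R → 5
  π[w,a,u](R) → 5
  ((R − π[w,a,u](R)) ∪ π[w,a,u](R)) → 5
  σ[a>8](((R − π[w,a,u](R)) ∪ π[w,a,u](R))) → 1
E2 per-node cardinality:
  R → 5
  R → 5
  π[w,a,u](R) → 5
  (R − π[w,a,u](R)) → 0
  R → 5
  π[w,a,u](R) → 5
  ((R − π[w,a,u](R)) ∪ π[w,a,u](R)) → 5
  σ[a<=8](((R − π[w,a,u](R)) ∪ π[w,a,u](R))) → 4

E1 result:
w | a | u
t | 9 | t
E2 result:
w | a | u
p | 4 | r
p | 7 | p
r | 2 | s
t | 6 | q
Witness: ('t', 6, 'q') appears 0× in E1 but 1× in E2.

no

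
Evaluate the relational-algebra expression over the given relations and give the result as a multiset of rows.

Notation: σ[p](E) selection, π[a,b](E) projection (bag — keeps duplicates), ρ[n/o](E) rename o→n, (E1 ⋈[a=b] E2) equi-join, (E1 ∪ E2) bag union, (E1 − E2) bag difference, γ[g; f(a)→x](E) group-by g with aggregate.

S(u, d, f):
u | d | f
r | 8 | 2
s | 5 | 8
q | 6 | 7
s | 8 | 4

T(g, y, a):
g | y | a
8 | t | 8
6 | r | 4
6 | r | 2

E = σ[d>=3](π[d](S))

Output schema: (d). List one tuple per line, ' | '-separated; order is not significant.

Per-node cardinality:
  S → 4
  π[d](S) → 4
  σ[d>=3](π[d](S)) → 4

== RESULT ==
d
5
6
8
8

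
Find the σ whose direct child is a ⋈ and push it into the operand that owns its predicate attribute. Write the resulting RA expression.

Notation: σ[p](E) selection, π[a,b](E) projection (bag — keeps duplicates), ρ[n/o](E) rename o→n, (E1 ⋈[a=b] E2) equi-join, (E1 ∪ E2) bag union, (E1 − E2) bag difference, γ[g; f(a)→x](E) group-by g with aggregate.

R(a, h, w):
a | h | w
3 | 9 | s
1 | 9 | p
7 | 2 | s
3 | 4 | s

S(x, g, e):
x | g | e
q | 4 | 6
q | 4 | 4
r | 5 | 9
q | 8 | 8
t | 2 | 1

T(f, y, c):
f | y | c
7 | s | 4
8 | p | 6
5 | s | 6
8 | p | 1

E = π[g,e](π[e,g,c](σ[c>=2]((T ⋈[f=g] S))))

σ filters on c, owned by the left side.
E' = π[g,e](π[e,g,c]((σ[c>=2](T) ⋈[f=g] S)))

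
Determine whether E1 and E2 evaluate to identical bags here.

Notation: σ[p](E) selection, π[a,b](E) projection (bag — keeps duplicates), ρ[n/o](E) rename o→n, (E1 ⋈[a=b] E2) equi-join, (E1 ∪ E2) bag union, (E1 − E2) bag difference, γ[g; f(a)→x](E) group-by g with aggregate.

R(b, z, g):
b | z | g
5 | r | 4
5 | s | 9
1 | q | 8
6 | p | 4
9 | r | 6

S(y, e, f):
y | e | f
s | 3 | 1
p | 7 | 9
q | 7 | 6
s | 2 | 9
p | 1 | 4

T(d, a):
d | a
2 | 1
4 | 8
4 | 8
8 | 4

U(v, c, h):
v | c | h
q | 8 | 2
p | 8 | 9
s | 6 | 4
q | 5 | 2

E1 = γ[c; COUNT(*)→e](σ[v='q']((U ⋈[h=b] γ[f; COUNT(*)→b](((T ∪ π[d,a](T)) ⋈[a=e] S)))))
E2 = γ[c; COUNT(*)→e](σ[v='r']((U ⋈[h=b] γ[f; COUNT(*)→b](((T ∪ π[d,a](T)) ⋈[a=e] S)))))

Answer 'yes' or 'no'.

E1 stepwise |·|:
  U → 4
  T → 4
  T → 4
  π[d,a](T) → 4
  (T ∪ π[d,a](T)) → 8
  S → 5
  ((T ∪ π[d,a](T)) ⋈[a=e] S) → 2
  γ[f; COUNT(*)→b](((T ∪ π[d,a](T)) ⋈[a=e] S)) → 1
  (U ⋈[h=b] γ[f; COUNT(*)→b](((T ∪ π[d,a](T)) ⋈[a=e] S))) → 2
  σ[v='q']((U ⋈[h=b] γ[f; COUNT(*)→b](((T ∪ π[d,a](T)) ⋈[a=e] S)))) → 2
  γ[c; COUNT(*)→e](σ[v='q']((U ⋈[h=b] γ[f; COUNT(*)→b](((T ∪ π[d,a](T)) ⋈[a=e] S))))) → 2
E2 stepwise |·|:
  U → 4
  T → 4
  T → 4
  π[d,a](T) → 4
  (T ∪ π[d,a](T)) → 8
  S → 5
  ((T ∪ π[d,a](T)) ⋈[a=e] S) → 2
  γ[f; COUNT(*)→b](((T ∪ π[d,a](T)) ⋈[a=e] S)) → 1
  (U ⋈[h=b] γ[f; COUNT(*)→b](((T ∪ π[d,a](T)) ⋈[a=e] S))) → 2
  σ[v='r']((U ⋈[h=b] γ[f; COUNT(*)→b](((T ∪ π[d,a](T)) ⋈[a=e] S)))) → 0
  γ[c; COUNT(*)→e](σ[v='r']((U ⋈[h=b] γ[f; COUNT(*)→b](((T ∪ π[d,a](T)) ⋈[a=e] S))))) → 0

E1 result:
c | e
5 | 1
8 | 1
E2 result:
c | e
(0 rows)
Witness: (5, 1) appears 1× in E1 but 0× in E2.

no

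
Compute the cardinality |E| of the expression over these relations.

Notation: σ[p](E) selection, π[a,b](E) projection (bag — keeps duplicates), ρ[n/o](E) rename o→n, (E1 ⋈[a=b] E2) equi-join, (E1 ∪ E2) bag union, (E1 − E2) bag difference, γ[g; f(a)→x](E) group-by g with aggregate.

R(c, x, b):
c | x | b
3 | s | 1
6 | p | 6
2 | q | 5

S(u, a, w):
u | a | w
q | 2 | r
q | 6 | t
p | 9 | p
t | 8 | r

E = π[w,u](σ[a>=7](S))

Subexpression sizes:
  S → 4
  σ[a>=7](S) → 2
  π[w,u](σ[a>=7](S)) → 2

|E| = 2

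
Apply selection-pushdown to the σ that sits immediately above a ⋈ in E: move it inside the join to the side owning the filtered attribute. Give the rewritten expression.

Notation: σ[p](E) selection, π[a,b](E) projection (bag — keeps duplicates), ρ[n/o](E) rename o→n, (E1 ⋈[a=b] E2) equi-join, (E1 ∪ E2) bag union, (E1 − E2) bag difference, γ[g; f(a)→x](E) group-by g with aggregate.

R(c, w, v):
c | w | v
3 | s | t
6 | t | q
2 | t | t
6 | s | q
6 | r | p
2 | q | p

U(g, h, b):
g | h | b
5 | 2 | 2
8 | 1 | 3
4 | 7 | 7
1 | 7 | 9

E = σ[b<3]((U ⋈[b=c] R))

σ filters on b, owned by the left side.
E' = (σ[b<3](U) ⋈[b=c] R)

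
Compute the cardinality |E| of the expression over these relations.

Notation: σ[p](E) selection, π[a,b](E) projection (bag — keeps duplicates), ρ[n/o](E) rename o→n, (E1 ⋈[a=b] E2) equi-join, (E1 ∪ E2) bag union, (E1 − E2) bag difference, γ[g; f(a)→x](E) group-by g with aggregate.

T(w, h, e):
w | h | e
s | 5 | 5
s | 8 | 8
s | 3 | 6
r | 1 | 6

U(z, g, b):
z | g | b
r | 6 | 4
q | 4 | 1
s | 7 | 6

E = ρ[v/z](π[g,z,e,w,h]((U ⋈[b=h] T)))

Row counts bottom-up:
  U → 3
  T → 4
  (U ⋈[b=h] T) → 1
  π[g,z,e,w,h]((U ⋈[b=h] T)) → 1
  ρ[v/z](π[g,z,e,w,h]((U ⋈[b=h] T))) → 1

|E| = 1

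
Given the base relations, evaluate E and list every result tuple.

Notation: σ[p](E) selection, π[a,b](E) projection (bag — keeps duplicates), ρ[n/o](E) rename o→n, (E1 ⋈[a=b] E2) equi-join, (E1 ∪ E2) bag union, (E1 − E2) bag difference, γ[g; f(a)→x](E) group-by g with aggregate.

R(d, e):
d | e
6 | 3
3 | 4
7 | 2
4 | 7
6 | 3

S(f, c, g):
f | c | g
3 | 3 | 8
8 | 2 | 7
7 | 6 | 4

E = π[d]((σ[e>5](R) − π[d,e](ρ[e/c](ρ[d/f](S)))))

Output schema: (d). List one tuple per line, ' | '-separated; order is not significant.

Per-node cardinality:
  R → 5
  σ[e>5](R) → 1
  S → 3
  ρ[d/f](S) → 3
  ρ[e/c](ρ[d/f](S)) → 3
  π[d,e](ρ[e/c](ρ[d/f](S))) → 3
  (σ[e>5](R) − π[d,e](ρ[e/c](ρ[d/f](S)))) → 1
  π[d]((σ[e>5](R) − π[d,e](ρ[e/c](ρ[d/f](S))))) → 1

== RESULT ==
d
4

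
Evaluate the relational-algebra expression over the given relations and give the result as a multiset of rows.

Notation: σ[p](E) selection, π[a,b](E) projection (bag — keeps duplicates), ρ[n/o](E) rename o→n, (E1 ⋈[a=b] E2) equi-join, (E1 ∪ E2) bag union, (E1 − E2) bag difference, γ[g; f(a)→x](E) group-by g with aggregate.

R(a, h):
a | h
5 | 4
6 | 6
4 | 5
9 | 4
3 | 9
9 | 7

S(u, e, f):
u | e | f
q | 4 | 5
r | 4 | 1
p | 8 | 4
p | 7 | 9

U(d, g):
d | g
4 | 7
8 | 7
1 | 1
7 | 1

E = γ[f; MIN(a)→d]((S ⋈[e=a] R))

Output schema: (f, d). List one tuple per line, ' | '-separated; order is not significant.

Stepwise |·|:
  S → 4
  R → 6
  (S ⋈[e=a] R) → 2
  γ[f; MIN(a)→d]((S ⋈[e=a] R)) → 2

== RESULT ==
f | d
1 | 4
5 | 4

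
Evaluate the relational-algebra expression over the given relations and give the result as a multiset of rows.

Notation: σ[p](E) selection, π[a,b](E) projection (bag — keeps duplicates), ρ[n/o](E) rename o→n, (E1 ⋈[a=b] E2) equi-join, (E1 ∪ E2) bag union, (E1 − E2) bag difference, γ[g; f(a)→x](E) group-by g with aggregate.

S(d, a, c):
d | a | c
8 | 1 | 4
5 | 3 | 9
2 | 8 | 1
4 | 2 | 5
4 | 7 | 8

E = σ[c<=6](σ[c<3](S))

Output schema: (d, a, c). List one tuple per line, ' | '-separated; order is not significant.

Per-node cardinality:
  S → 5
  σ[c<3](S) → 1
  σ[c<=6](σ[c<3](S)) → 1

== RESULT ==
d | a | c
2 | 8 | 1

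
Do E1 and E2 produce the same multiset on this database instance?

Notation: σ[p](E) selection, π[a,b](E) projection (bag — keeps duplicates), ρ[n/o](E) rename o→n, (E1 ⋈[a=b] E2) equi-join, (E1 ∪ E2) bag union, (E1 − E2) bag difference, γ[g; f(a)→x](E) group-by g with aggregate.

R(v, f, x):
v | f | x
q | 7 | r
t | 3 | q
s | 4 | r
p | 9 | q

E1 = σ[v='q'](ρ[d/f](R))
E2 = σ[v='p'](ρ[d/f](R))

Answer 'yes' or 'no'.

E1 per-node cardinality:
  R → 4
  ρ[d/f](R) → 4
  σ[v='q'](ρ[d/f](R)) → 1
E2 per-node cardinality:
  R → 4
  ρ[d/f](R) → 4
  σ[v='p'](ρ[d/f](R)) → 1

E1 result:
v | d | x
q | 7 | r
E2 result:
v | d | x
p | 9 | q
Witness: ('p', 9, 'q') appears 0× in E1 but 1× in E2.

no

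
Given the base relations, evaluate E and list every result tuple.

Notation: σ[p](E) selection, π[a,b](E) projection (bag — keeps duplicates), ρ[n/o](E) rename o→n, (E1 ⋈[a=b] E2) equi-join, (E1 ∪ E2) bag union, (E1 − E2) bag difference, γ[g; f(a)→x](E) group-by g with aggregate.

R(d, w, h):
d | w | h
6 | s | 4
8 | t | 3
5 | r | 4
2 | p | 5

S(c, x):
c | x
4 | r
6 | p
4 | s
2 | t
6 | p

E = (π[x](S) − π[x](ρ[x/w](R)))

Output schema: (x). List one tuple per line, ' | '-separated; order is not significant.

Stepwise |·|:
  S → 5
  π[x](S) → 5
  R → 4
  ρ[x/w](R) → 4
  π[x](ρ[x/w](R)) → 4
  (π[x](S) − π[x](ρ[x/w](R))) → 1

== RESULT ==
x
p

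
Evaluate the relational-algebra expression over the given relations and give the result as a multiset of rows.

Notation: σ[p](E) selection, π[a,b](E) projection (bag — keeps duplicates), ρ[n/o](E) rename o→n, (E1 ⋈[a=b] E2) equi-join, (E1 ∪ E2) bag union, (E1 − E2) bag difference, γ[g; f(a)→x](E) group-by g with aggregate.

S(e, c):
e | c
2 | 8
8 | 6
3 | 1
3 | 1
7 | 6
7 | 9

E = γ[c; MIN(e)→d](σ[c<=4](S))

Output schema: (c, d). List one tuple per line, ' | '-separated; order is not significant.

Stepwise |·|:
  S → 6
  σ[c<=4](S) → 2
  γ[c; MIN(e)→d](σ[c<=4](S)) → 1

== RESULT ==
c | d
1 | 3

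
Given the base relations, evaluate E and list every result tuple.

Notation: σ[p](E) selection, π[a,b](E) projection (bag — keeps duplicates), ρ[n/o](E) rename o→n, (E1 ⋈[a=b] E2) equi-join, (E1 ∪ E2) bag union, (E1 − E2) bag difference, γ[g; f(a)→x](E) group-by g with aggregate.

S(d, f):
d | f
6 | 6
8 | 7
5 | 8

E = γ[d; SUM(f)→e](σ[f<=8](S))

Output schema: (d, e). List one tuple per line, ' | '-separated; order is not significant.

Stepwise |·|:
  S → 3
  σ[f<=8](S) → 3
  γ[d; SUM(f)→e](σ[f<=8](S)) → 3

== RESULT ==
d | e
5 | 8
6 | 6
8 | 7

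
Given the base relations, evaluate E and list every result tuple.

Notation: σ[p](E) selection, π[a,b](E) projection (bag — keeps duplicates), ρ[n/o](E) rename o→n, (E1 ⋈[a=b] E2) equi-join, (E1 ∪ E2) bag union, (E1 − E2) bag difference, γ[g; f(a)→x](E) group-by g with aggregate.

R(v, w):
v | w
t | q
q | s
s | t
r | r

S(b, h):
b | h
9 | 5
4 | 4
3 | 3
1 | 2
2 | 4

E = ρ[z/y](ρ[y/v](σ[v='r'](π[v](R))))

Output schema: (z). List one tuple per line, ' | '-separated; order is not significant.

Row counts bottom-up:
  R → 4
  π[v](R) → 4
  σ[v='r'](π[v](R)) → 1
  ρ[y/v](σ[v='r'](π[v](R))) → 1
  ρ[z/y](ρ[y/v](σ[v='r'](π[v](R)))) → 1

== RESULT ==
z
r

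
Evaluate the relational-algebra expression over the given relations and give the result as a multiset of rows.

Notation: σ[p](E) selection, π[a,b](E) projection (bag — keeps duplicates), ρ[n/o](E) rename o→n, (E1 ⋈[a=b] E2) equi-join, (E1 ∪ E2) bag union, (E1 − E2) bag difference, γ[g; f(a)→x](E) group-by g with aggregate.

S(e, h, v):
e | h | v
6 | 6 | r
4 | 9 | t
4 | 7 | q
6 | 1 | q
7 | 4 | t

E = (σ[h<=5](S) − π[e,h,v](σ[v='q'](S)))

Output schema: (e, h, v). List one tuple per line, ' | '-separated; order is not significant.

Row counts bottom-up:
  S → 5
  σ[h<=5](S) → 2
  S → 5
  σ[v='q'](S) → 2
  π[e,h,v](σ[v='q'](S)) → 2
  (σ[h<=5](S) − π[e,h,v](σ[v='q'](S))) → 1

== RESULT ==
e | h | v
7 | 4 | t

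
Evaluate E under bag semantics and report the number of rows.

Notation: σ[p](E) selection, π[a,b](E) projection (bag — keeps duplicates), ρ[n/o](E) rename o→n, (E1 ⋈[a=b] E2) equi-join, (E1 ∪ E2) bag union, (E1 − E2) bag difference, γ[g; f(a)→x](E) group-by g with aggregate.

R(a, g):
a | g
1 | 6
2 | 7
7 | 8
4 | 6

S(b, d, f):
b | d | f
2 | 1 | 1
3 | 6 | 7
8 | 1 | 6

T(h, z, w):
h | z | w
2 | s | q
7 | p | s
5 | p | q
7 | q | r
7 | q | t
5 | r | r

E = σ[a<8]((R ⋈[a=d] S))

Stepwise |·|:
  R → 4
  S → 3
  (R ⋈[a=d] S) → 2
  σ[a<8]((R ⋈[a=d] S)) → 2

|E| = 2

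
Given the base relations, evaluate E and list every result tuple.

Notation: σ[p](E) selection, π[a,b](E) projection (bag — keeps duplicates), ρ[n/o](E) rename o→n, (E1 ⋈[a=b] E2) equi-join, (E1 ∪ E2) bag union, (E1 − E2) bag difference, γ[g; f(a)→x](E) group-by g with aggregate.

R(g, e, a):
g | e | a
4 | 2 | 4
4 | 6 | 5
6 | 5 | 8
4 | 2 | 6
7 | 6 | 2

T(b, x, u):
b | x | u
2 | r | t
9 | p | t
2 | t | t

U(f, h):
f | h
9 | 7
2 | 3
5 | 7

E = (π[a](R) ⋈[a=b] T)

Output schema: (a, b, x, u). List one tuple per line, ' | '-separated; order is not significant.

Stepwise |·|:
  R → 5
  π[a](R) → 5
  T → 3
  (π[a](R) ⋈[a=b] T) → 2

== RESULT ==
a | b | x | u
2 | 2 | r | t
2 | 2 | t | t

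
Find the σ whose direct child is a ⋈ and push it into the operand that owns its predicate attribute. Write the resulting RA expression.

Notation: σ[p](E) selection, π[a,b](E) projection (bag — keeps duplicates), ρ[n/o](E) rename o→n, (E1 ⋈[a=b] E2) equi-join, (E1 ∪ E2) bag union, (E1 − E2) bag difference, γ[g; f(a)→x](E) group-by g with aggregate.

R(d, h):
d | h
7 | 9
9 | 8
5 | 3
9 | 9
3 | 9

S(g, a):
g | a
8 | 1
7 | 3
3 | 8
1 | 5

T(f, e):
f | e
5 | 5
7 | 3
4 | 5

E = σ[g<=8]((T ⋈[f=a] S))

σ filters on g, owned by the right side.
E' = (T ⋈[f=a] σ[g<=8](S))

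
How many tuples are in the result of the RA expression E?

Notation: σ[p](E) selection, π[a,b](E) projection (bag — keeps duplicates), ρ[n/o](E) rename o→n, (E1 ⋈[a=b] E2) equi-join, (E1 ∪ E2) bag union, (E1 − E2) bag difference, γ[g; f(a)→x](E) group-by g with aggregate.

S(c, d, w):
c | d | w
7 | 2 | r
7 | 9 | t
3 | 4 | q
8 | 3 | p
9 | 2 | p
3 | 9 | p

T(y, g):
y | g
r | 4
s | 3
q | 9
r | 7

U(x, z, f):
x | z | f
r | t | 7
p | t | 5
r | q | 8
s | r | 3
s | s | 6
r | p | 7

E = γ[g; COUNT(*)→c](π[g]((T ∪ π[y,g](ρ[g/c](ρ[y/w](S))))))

Row counts bottom-up:
  T → 4
  S → 6
  ρ[y/w](S) → 6
  ρ[g/c](ρ[y/w](S)) → 6
  π[y,g](ρ[g/c](ρ[y/w](S))) → 6
  (T ∪ π[y,g](ρ[g/c](ρ[y/w](S)))) → 10
  π[g]((T ∪ π[y,g](ρ[g/c](ρ[y/w](S))))) → 10
  γ[g; COUNT(*)→c](π[g]((T ∪ π[y,g](ρ[g/c](ρ[y/w](S)))))) → 5

|E| = 5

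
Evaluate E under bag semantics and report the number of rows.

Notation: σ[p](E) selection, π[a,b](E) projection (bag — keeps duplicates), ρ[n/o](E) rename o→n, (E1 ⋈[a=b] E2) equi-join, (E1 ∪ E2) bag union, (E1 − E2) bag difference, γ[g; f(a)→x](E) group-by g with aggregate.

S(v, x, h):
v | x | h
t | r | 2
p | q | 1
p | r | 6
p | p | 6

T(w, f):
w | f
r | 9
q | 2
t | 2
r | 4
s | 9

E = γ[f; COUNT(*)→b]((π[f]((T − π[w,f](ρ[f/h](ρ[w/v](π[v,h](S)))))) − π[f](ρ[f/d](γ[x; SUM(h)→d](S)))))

Per-node cardinality:
  T → 5
  S → 4
  π[v,h](S) → 4
  ρ[w/v](π[v,h](S)) → 4
  ρ[f/h](ρ[w/v](π[v,h](S))) → 4
  π[w,f](ρ[f/h](ρ[w/v](π[v,h](S)))) → 4
  (T − π[w,f](ρ[f/h](ρ[w/v](π[v,h](S))))) → 4
  π[f]((T − π[w,f](ρ[f/h](ρ[w/v](π[v,h](S)))))) → 4
  S → 4
  γ[x; SUM(h)→d](S) → 3
  ρ[f/d](γ[x; SUM(h)→d](S)) → 3
  π[f](ρ[f/d](γ[x; SUM(h)→d](S))) → 3
  (π[f]((T − π[w,f](ρ[f/h](ρ[w/v](π[v,h](S)))))) − π[f](ρ[f/d](γ[x; SUM(h)→d](S)))) → 4
  γ[f; COUNT(*)→b]((π[f]((T − π[w,f](ρ[f/h](ρ[w/v](π[v,h](S)))))) − π[f](ρ[f/d](γ[x; SUM(h)→d](S))))) → 3

|E| = 3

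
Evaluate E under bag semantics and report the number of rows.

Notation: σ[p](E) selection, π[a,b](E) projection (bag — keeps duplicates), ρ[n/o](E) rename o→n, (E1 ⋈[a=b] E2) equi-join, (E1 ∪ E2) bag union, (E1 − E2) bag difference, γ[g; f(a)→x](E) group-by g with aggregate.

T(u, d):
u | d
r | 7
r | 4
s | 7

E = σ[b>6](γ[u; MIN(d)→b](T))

Subexpression sizes:
  T → 3
  γ[u; MIN(d)→b](T) → 2
  σ[b>6](γ[u; MIN(d)→b](T)) → 1

|E| = 1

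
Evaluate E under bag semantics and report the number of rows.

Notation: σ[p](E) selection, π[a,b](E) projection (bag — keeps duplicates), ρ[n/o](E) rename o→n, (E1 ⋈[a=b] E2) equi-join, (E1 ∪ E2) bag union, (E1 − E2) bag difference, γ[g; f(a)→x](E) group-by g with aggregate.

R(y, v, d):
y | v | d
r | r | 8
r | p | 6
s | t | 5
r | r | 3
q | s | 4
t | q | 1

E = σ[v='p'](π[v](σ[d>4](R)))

Stepwise |·|:
  R → 6
  σ[d>4](R) → 3
  π[v](σ[d>4](R)) → 3
  σ[v='p'](π[v](σ[d>4](R))) → 1

|E| = 1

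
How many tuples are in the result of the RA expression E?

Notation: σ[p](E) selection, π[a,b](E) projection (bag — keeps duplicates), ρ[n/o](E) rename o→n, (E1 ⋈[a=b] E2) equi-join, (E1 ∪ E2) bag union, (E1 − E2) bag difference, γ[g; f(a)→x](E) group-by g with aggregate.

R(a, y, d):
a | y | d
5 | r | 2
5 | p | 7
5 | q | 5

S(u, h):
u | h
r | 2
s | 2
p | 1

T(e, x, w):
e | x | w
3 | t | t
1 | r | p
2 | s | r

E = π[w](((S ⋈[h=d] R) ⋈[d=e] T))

Per-node cardinality:
  S → 3
  R → 3
  (S ⋈[h=d] R) → 2
  T → 3
  ((S ⋈[h=d] R) ⋈[d=e] T) → 2
  π[w](((S ⋈[h=d] R) ⋈[d=e] T)) → 2

|E| = 2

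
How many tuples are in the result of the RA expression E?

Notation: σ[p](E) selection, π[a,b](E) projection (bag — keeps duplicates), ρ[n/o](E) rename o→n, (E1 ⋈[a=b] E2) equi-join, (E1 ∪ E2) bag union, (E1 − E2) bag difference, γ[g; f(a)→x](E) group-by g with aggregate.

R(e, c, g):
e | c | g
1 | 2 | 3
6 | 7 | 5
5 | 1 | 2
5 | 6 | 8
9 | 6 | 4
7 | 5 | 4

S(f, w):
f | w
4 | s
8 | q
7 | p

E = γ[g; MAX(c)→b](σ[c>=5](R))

Subexpression sizes:
  R → 6
  σ[c>=5](R) → 4
  γ[g; MAX(c)→b](σ[c>=5](R)) → 3

|E| = 3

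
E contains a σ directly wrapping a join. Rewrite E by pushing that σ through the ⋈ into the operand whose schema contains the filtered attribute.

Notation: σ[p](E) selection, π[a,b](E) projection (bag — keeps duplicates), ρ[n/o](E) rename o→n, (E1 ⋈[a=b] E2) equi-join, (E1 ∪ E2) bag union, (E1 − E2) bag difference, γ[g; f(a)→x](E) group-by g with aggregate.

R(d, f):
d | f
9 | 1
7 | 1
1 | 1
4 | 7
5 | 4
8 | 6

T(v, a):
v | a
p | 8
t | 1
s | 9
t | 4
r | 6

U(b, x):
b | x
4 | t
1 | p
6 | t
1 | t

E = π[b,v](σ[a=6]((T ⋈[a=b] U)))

σ filters on a, owned by the left side.
E' = π[b,v]((σ[a=6](T) ⋈[a=b] U))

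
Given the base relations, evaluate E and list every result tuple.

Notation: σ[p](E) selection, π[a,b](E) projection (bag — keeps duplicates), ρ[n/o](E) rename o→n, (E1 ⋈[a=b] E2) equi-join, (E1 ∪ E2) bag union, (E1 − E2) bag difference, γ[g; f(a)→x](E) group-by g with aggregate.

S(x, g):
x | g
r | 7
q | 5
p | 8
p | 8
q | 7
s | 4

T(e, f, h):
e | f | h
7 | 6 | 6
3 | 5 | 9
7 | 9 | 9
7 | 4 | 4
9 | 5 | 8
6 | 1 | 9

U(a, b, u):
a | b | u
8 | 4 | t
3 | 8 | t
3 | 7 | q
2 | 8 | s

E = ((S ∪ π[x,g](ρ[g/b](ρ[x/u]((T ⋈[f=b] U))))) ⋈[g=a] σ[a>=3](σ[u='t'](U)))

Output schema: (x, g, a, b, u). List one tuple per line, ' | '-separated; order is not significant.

Per-node cardinality:
  S → 6
  T → 6
  U → 4
  (T ⋈[f=b] U) → 1
  ρ[x/u]((T ⋈[f=b] U)) → 1
  ρ[g/b](ρ[x/u]((T ⋈[f=b] U))) → 1
  π[x,g](ρ[g/b](ρ[x/u]((T ⋈[f=b] U)))) → 1
  (S ∪ π[x,g](ρ[g/b](ρ[x/u]((T ⋈[f=b] U))))) → 7
  U → 4
  σ[u='t'](U) → 2
  σ[a>=3](σ[u='t'](U)) → 2
  ((S ∪ π[x,g](ρ[g/b](ρ[x/u]((T ⋈[f=b] U))))) ⋈[g=a] σ[a>=3](σ[u='t'](U))) → 2

== RESULT ==
x | g | a | b | u
p | 8 | 8 | 4 | t
p | 8 | 8 | 4 | t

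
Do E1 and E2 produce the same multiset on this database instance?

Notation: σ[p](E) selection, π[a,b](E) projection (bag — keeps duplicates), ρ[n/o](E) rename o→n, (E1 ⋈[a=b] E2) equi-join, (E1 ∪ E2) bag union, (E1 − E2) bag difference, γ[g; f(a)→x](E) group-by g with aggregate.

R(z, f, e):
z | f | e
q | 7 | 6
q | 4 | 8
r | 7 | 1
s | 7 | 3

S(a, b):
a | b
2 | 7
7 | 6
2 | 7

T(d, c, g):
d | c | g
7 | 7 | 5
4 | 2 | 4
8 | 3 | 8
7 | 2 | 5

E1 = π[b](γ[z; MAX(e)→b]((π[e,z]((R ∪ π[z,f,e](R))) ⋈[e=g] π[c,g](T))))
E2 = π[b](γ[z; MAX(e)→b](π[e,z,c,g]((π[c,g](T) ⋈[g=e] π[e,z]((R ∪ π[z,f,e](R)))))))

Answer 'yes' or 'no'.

E1 subexpression sizes:
  R → 4
  R → 4
  π[z,f,e](R) → 4
  (R ∪ π[z,f,e](R)) → 8
  π[e,z]((R ∪ π[z,f,e](R))) → 8
  T → 4
  π[c,g](T) → 4
  (π[e,z]((R ∪ π[z,f,e](R))) ⋈[e=g] π[c,g](T)) → 2
  γ[z; MAX(e)→b]((π[e,z]((R ∪ π[z,f,e](R))) ⋈[e=g] π[c,g](T))) → 1
  π[b](γ[z; MAX(e)→b]((π[e,z]((R ∪ π[z,f,e](R))) ⋈[e=g] π[c,g](T)))) → 1
E2 subexpression sizes:
  T → 4
  π[c,g](T) → 4
  R → 4
  R → 4
  π[z,f,e](R) → 4
  (R ∪ π[z,f,e](R)) → 8
  π[e,z]((R ∪ π[z,f,e](R))) → 8
  (π[c,g](T) ⋈[g=e] π[e,z]((R ∪ π[z,f,e](R)))) → 2
  π[e,z,c,g]((π[c,g](T) ⋈[g=e] π[e,z]((R ∪ π[z,f,e](R))))) → 2
  γ[z; MAX(e)→b](π[e,z,c,g]((π[c,g](T) ⋈[g=e] π[e,z]((R ∪ π[z,f,e](R)))))) → 1
  π[b](γ[z; MAX(e)→b](π[e,z,c,g]((π[c,g](T) ⋈[g=e] π[e,z]((R ∪ π[z,f,e](R))))))) → 1

E1 and E2 produce the same multiset:
b
8

yes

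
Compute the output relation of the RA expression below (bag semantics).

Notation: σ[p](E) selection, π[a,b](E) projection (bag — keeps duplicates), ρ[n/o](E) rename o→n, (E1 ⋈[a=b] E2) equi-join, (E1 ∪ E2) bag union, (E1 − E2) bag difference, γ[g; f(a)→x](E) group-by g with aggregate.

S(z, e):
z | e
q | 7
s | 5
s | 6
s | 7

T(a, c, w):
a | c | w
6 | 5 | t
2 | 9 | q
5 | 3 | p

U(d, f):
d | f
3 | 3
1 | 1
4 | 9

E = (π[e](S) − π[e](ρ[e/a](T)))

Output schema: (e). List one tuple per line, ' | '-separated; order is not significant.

Per-node cardinality:
  S → 4
  π[e](S) → 4
  T → 3
  ρ[e/a](T) → 3
  π[e](ρ[e/a](T)) → 3
  (π[e](S) − π[e](ρ[e/a](T))) → 2

== RESULT ==
e
7
7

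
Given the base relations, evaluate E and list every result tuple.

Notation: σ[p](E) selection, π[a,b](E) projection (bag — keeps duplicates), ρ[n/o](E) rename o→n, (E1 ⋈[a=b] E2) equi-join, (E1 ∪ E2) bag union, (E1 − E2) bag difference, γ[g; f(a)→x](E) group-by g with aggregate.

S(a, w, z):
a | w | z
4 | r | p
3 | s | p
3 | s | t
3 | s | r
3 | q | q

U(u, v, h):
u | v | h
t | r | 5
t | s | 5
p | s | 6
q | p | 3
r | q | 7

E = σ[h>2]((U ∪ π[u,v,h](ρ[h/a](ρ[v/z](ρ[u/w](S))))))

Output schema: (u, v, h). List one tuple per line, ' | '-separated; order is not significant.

Stepwise |·|:
  U → 5
  S → 5
  ρ[u/w](S) → 5
  ρ[v/z](ρ[u/w](S)) → 5
  ρ[h/a](ρ[v/z](ρ[u/w](S))) → 5
  π[u,v,h](ρ[h/a](ρ[v/z](ρ[u/w](S)))) → 5
  (U ∪ π[u,v,h](ρ[h/a](ρ[v/z](ρ[u/w](S))))) → 10
  σ[h>2]((U ∪ π[u,v,h](ρ[h/a](ρ[v/z](ρ[u/w](S)))))) → 10

== RESULT ==
u | v | h
p | s | 6
q | p | 3
q | q | 3
r | p | 4
r | q | 7
s | p | 3
s | r | 3
s | t | 3
t | r | 5
t | s | 5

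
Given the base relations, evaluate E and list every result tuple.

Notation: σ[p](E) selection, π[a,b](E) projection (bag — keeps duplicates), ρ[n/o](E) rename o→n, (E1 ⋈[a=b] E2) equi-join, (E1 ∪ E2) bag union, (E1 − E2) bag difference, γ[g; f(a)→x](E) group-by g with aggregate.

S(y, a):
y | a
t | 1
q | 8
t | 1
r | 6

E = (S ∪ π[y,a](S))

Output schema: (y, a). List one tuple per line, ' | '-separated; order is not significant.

Subexpression sizes:
  S → 4
  S → 4
  π[y,a](S) → 4
  (S ∪ π[y,a](S)) → 8

== RESULT ==
y | a
q | 8
q | 8
r | 6
r | 6
t | 1
t | 1
t | 1
t | 1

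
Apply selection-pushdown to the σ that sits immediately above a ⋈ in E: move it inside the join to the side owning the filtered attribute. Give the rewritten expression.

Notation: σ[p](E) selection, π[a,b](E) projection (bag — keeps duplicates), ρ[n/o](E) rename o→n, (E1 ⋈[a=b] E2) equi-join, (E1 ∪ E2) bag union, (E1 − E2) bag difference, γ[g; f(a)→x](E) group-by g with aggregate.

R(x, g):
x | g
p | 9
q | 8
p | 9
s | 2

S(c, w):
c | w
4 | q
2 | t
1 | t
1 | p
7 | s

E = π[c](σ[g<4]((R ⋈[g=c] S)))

σ filters on g, owned by the left side.
E' = π[c]((σ[g<4](R) ⋈[g=c] S))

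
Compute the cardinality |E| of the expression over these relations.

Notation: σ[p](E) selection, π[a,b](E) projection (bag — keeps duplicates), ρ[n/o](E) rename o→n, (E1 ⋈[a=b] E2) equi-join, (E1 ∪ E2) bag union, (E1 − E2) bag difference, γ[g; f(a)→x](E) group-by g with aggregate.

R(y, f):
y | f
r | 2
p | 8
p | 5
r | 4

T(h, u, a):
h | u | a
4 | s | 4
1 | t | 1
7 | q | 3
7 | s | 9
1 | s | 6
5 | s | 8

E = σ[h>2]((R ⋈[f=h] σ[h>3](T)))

Row counts bottom-up:
  R → 4
  T → 6
  σ[h>3](T) → 4
  (R ⋈[f=h] σ[h>3](T)) → 2
  σ[h>2]((R ⋈[f=h] σ[h>3](T))) → 2

|E| = 2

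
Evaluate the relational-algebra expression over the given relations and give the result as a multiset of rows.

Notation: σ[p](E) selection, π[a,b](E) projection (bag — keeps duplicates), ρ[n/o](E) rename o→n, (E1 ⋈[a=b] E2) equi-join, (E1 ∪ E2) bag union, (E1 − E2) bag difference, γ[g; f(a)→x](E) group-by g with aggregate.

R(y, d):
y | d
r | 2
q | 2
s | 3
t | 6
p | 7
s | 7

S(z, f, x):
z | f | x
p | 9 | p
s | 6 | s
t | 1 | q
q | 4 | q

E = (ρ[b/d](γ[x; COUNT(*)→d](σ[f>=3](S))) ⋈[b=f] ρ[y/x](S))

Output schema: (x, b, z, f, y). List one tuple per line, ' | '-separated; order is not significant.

Row counts bottom-up:
  S → 4
  σ[f>=3](S) → 3
  γ[x; COUNT(*)→d](σ[f>=3](S)) → 3
  ρ[b/d](γ[x; COUNT(*)→d](σ[f>=3](S))) → 3
  S → 4
  ρ[y/x](S) → 4
  (ρ[b/d](γ[x; COUNT(*)→d](σ[f>=3](S))) ⋈[b=f] ρ[y/x](S)) → 3

== RESULT ==
x | b | z | f | y
p | 1 | t | 1 | q
q | 1 | t | 1 | q
s | 1 | t | 1 | q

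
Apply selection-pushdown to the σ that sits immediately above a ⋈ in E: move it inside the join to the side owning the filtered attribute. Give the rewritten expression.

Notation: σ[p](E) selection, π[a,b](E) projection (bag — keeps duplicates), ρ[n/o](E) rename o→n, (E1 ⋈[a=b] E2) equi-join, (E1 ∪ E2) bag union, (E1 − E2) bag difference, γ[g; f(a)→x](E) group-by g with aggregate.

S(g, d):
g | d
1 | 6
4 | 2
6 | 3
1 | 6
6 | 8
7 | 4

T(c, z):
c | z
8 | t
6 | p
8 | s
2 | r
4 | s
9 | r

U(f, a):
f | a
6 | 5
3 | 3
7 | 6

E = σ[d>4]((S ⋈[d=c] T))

σ filters on d, owned by the left side.
E' = (σ[d>4](S) ⋈[d=c] T)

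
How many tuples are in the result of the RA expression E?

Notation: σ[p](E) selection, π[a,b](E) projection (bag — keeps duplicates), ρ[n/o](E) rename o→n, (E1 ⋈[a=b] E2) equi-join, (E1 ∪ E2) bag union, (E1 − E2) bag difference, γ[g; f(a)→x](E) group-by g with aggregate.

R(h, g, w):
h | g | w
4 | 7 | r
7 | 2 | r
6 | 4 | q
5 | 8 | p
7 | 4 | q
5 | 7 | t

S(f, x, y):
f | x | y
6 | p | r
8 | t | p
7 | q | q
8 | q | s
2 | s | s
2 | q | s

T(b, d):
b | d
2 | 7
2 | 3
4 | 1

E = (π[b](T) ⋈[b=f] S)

Subexpression sizes:
  T → 3
  π[b](T) → 3
  S → 6
  (π[b](T) ⋈[b=f] S) → 4

|E| = 4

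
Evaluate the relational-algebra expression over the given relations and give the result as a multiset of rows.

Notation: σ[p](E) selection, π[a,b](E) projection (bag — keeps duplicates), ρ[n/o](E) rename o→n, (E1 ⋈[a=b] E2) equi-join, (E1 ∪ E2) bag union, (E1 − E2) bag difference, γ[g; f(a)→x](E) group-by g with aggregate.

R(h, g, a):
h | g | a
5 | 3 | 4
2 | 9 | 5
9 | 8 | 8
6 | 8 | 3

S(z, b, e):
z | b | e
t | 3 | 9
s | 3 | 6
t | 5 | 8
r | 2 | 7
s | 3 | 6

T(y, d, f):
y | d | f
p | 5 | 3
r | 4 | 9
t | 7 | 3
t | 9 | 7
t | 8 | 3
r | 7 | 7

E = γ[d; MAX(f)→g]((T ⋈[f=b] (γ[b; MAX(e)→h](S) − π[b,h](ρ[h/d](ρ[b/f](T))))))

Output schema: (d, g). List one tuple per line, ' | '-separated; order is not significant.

Subexpression sizes:
  T → 6
  S → 5
  γ[b; MAX(e)→h](S) → 3
  T → 6
  ρ[b/f](T) → 6
  ρ[h/d](ρ[b/f](T)) → 6
  π[b,h](ρ[h/d](ρ[b/f](T))) → 6
  (γ[b; MAX(e)→h](S) − π[b,h](ρ[h/d](ρ[b/f](T)))) → 3
  (T ⋈[f=b] (γ[b; MAX(e)→h](S) − π[b,h](ρ[h/d](ρ[b/f](T))))) → 3
  γ[d; MAX(f)→g]((T ⋈[f=b] (γ[b; MAX(e)→h](S) − π[b,h](ρ[h/d](ρ[b/f](T)))))) → 3

== RESULT ==
d | g
5 | 3
7 | 3
8 | 3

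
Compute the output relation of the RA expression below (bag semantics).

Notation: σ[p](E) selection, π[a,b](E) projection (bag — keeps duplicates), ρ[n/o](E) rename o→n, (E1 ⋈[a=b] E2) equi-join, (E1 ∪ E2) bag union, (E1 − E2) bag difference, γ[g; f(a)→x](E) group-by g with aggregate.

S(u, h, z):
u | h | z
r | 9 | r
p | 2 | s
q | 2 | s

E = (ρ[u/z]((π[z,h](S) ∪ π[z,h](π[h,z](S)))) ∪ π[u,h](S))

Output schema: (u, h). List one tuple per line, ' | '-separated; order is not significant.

Row counts bottom-up:
  S → 3
  π[z,h](S) → 3
  S → 3
  π[h,z](S) → 3
  π[z,h](π[h,z](S)) → 3
  (π[z,h](S) ∪ π[z,h](π[h,z](S))) → 6
  ρ[u/z]((π[z,h](S) ∪ π[z,h](π[h,z](S)))) → 6
  S → 3
  π[u,h](S) → 3
  (ρ[u/z]((π[z,h](S) ∪ π[z,h](π[h,z](S)))) ∪ π[u,h](S)) → 9

== RESULT ==
u | h
p | 2
q | 2
r | 9
r | 9
r | 9
s | 2
s | 2
s | 2
s | 2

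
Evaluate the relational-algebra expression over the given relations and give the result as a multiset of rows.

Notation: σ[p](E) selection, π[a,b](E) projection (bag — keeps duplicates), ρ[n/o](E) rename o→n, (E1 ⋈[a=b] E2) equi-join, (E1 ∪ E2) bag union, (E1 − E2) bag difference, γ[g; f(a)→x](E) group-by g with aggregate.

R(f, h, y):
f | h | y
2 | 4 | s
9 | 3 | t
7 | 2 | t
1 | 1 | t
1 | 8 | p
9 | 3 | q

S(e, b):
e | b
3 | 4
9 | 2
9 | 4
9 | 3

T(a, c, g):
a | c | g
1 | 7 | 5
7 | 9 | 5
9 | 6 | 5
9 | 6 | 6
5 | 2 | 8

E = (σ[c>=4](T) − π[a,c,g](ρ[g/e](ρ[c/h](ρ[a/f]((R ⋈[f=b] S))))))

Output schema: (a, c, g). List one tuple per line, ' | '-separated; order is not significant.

Row counts bottom-up:
  T → 5
  σ[c>=4](T) → 4
  R → 6
  S → 4
  (R ⋈[f=b] S) → 1
  ρ[a/f]((R ⋈[f=b] S)) → 1
  ρ[c/h](ρ[a/f]((R ⋈[f=b] S))) → 1
  ρ[g/e](ρ[c/h](ρ[a/f]((R ⋈[f=b] S)))) → 1
  π[a,c,g](ρ[g/e](ρ[c/h](ρ[a/f]((R ⋈[f=b] S))))) → 1
  (σ[c>=4](T) − π[a,c,g](ρ[g/e](ρ[c/h](ρ[a/f]((R ⋈[f=b] S)))))) → 4

== RESULT ==
a | c | g
1 | 7 | 5
7 | 9 | 5
9 | 6 | 5
9 | 6 | 6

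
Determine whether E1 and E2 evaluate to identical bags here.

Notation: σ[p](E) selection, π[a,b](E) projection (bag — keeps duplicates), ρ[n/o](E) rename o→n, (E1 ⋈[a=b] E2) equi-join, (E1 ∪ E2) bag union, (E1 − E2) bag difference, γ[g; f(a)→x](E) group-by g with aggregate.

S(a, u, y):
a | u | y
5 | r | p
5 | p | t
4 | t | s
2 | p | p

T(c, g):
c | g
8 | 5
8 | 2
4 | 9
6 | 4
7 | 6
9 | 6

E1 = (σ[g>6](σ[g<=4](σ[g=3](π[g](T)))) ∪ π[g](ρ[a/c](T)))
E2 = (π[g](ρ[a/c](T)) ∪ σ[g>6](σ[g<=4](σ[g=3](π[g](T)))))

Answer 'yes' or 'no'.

E1 row counts bottom-up:
  T → 6
  π[g](T) → 6
  σ[g=3](π[g](T)) → 0
  σ[g<=4](σ[g=3](π[g](T))) → 0
  σ[g>6](σ[g<=4](σ[g=3](π[g](T)))) → 0
  T → 6
  ρ[a/c](T) → 6
  π[g](ρ[a/c](T)) → 6
  (σ[g>6](σ[g<=4](σ[g=3](π[g](T)))) ∪ π[g](ρ[a/c](T))) → 6
E2 row counts bottom-up:
  T → 6
  ρ[a/c](T) → 6
  π[g](ρ[a/c](T)) → 6
  T → 6
  π[g](T) → 6
  σ[g=3](π[g](T)) → 0
  σ[g<=4](σ[g=3](π[g](T))) → 0
  σ[g>6](σ[g<=4](σ[g=3](π[g](T)))) → 0
  (π[g](ρ[a/c](T)) ∪ σ[g>6](σ[g<=4](σ[g=3](π[g](T))))) → 6

E1 and E2 produce the same multiset:
g
2
4
5
6
6
9

yes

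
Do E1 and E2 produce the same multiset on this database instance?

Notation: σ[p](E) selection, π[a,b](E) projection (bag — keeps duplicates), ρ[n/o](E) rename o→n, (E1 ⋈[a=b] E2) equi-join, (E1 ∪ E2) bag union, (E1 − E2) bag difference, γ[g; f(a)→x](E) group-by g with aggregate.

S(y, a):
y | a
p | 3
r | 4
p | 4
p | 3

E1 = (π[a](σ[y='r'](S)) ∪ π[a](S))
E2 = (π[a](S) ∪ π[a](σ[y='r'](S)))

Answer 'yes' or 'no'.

E1 subexpression sizes:
  S → 4
  σ[y='r'](S) → 1
  π[a](σ[y='r'](S)) → 1
  S → 4
  π[a](S) → 4
  (π[a](σ[y='r'](S)) ∪ π[a](S)) → 5
E2 subexpression sizes:
  S → 4
  π[a](S) → 4
  S → 4
  σ[y='r'](S) → 1
  π[a](σ[y='r'](S)) → 1
  (π[a](S) ∪ π[a](σ[y='r'](S))) → 5

E1 and E2 produce the same multiset:
a
3
3
4
4
4

yes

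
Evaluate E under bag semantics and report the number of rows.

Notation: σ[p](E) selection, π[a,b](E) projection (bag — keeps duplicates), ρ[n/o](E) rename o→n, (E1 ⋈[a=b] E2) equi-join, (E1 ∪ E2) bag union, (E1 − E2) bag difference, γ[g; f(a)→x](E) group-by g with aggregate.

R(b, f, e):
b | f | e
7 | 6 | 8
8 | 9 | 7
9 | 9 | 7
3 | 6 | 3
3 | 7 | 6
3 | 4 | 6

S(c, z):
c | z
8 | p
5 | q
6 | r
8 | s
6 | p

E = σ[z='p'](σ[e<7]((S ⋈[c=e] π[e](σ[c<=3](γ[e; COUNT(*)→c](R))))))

Stepwise |·|:
  S → 5
  R → 6
  γ[e; COUNT(*)→c](R) → 4
  σ[c<=3](γ[e; COUNT(*)→c](R)) → 4
  π[e](σ[c<=3](γ[e; COUNT(*)→c](R))) → 4
  (S ⋈[c=e] π[e](σ[c<=3](γ[e; COUNT(*)→c](R)))) → 4
  σ[e<7]((S ⋈[c=e] π[e](σ[c<=3](γ[e; COUNT(*)→c](R))))) → 2
  σ[z='p'](σ[e<7]((S ⋈[c=e] π[e](σ[c<=3](γ[e; COUNT(*)→c](R)))))) → 1

|E| = 1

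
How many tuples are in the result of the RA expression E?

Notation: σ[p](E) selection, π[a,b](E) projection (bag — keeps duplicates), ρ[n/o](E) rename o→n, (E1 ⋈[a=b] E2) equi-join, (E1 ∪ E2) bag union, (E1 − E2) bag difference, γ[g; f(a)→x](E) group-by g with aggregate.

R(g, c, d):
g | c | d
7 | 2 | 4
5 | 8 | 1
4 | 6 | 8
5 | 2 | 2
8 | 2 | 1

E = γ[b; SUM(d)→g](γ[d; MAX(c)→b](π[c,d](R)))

Row counts bottom-up:
  R → 5
  π[c,d](R) → 5
  γ[d; MAX(c)→b](π[c,d](R)) → 4
  γ[b; SUM(d)→g](γ[d; MAX(c)→b](π[c,d](R))) → 3

|E| = 3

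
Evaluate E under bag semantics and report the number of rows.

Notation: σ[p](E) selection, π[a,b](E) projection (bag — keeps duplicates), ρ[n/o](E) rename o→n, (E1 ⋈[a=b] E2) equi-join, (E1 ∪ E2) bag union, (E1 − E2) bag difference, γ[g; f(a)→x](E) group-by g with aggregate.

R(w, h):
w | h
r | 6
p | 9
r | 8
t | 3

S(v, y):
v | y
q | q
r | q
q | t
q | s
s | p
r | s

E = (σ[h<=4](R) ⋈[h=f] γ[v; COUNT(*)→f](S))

Row counts bottom-up:
  R → 4
  σ[h<=4](R) → 1
  S → 6
  γ[v; COUNT(*)→f](S) → 3
  (σ[h<=4](R) ⋈[h=f] γ[v; COUNT(*)→f](S)) → 1

|E| = 1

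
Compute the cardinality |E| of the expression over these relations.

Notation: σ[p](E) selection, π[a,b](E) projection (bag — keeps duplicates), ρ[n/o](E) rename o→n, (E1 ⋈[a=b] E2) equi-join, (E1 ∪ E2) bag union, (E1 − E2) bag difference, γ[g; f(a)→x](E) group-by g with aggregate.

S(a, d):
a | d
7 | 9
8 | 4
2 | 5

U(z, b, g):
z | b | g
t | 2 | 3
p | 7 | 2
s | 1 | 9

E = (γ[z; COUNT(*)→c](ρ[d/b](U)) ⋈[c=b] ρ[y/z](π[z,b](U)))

Per-node cardinality:
  U → 3
  ρ[d/b](U) → 3
  γ[z; COUNT(*)→c](ρ[d/b](U)) → 3
  U → 3
  π[z,b](U) → 3
  ρ[y/z](π[z,b](U)) → 3
  (γ[z; COUNT(*)→c](ρ[d/b](U)) ⋈[c=b] ρ[y/z](π[z,b](U))) → 3

|E| = 3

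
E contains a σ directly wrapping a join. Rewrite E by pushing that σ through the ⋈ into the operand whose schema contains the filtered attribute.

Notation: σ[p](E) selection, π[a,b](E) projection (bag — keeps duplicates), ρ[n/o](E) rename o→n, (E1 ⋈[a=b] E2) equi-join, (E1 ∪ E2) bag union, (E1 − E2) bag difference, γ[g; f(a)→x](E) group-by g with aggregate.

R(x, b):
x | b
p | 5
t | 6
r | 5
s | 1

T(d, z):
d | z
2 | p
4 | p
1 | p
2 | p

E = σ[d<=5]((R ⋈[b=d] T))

σ filters on d, owned by the right side.
E' = (R ⋈[b=d] σ[d<=5](T))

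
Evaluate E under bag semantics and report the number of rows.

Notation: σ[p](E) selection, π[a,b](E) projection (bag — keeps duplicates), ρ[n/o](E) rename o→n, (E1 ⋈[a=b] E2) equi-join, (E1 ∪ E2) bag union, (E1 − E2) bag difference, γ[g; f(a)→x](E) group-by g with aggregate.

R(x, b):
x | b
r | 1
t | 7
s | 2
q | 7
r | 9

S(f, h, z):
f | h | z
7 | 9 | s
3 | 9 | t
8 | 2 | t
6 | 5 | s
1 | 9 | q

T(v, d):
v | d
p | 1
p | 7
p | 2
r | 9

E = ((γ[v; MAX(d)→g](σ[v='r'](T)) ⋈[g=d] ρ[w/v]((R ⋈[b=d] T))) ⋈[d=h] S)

Row counts bottom-up:
  T → 4
  σ[v='r'](T) → 1
  γ[v; MAX(d)→g](σ[v='r'](T)) → 1
  R → 5
  T → 4
  (R ⋈[b=d] T) → 5
  ρ[w/v]((R ⋈[b=d] T)) → 5
  (γ[v; MAX(d)→g](σ[v='r'](T)) ⋈[g=d] ρ[w/v]((R ⋈[b=d] T))) → 1
  S → 5
  ((γ[v; MAX(d)→g](σ[v='r'](T)) ⋈[g=d] ρ[w/v]((R ⋈[b=d] T))) ⋈[d=h] S) → 3

|E| = 3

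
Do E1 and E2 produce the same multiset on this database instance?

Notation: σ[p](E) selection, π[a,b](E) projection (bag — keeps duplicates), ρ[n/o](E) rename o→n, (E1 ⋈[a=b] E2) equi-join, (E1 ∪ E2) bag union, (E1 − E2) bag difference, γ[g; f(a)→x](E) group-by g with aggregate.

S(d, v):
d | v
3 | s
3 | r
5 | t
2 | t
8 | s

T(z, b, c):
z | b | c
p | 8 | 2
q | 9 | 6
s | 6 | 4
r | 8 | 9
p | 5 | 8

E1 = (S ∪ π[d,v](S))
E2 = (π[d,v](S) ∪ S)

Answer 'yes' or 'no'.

E1 stepwise |·|:
  S → 5
  S → 5
  π[d,v](S) → 5
  (S ∪ π[d,v](S)) → 10
E2 stepwise |·|:
  S → 5
  π[d,v](S) → 5
  S → 5
  (π[d,v](S) ∪ S) → 10

E1 and E2 produce the same multiset:
d | v
2 | t
2 | t
3 | r
3 | r
3 | s
3 | s
5 | t
5 | t
8 | s
8 | s

yes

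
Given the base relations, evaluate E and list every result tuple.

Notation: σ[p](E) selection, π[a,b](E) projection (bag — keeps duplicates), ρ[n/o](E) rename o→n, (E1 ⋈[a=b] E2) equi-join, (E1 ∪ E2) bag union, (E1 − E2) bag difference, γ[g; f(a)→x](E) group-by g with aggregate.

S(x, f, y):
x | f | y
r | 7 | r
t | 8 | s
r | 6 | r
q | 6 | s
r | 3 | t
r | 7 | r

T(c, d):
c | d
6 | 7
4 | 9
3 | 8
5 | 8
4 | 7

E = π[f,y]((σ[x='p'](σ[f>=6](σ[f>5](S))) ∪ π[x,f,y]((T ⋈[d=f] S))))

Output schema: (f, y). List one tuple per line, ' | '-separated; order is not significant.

Subexpression sizes:
  S → 6
  σ[f>5](S) → 5
  σ[f>=6](σ[f>5](S)) → 5
  σ[x='p'](σ[f>=6](σ[f>5](S))) → 0
  T → 5
  S → 6
  (T ⋈[d=f] S) → 6
  π[x,f,y]((T ⋈[d=f] S)) → 6
  (σ[x='p'](σ[f>=6](σ[f>5](S))) ∪ π[x,f,y]((T ⋈[d=f] S))) → 6
  π[f,y]((σ[x='p'](σ[f>=6](σ[f>5](S))) ∪ π[x,f,y]((T ⋈[d=f] S)))) → 6

== RESULT ==
f | y
7 | r
7 | r
7 | r
7 | r
8 | s
8 | s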